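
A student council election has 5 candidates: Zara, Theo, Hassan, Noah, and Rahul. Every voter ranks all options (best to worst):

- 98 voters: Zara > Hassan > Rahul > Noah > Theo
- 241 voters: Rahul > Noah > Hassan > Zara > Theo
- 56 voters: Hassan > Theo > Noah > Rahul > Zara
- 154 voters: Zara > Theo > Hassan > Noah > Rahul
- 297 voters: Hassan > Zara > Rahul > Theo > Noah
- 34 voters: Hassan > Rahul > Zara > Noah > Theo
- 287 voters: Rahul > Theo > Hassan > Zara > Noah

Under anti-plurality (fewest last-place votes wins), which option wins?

Last-place votes: Zara 56, Theo 373, Hassan 0, Noah 584, Rahul 154.
Hassan is ranked last by the fewest voters, so Hassan wins.

Hassan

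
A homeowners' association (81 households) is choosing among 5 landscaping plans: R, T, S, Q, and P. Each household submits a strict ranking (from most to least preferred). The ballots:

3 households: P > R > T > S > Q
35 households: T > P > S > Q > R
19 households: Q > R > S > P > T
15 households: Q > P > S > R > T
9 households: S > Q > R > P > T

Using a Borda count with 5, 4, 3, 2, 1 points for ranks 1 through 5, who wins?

R: 3·4 + 35·1 + 19·4 + 15·2 + 9·3 = 180
T: 3·3 + 35·5 + 19·1 + 15·1 + 9·1 = 227
S: 3·2 + 35·3 + 19·3 + 15·3 + 9·5 = 258
Q: 3·1 + 35·2 + 19·5 + 15·5 + 9·4 = 279
P: 3·5 + 35·4 + 19·2 + 15·4 + 9·2 = 271
Q has the highest Borda score (279).

Q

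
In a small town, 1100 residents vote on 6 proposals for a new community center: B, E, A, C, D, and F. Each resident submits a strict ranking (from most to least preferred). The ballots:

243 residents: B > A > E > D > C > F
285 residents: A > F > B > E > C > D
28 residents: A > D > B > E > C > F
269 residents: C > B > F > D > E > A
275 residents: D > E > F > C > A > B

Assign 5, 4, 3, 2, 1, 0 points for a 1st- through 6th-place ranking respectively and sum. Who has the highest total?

B

B: 243·5 + 285·3 + 28·3 + 269·4 + 275·0 = 3230
E: 243·3 + 285·2 + 28·2 + 269·1 + 275·4 = 2724
A: 243·4 + 285·5 + 28·5 + 269·0 + 275·1 = 2812
C: 243·1 + 285·1 + 28·1 + 269·5 + 275·2 = 2451
D: 243·2 + 285·0 + 28·4 + 269·2 + 275·5 = 2511
F: 243·0 + 285·4 + 28·0 + 269·3 + 275·3 = 2772
B has the highest Borda score (3230).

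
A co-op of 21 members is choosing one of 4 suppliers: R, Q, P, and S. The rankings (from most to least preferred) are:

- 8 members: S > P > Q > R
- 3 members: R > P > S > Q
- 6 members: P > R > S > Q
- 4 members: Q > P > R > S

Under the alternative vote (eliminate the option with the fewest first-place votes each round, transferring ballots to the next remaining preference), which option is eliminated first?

Round 1: R 3, Q 4, P 6, S 8. Eliminate R.

R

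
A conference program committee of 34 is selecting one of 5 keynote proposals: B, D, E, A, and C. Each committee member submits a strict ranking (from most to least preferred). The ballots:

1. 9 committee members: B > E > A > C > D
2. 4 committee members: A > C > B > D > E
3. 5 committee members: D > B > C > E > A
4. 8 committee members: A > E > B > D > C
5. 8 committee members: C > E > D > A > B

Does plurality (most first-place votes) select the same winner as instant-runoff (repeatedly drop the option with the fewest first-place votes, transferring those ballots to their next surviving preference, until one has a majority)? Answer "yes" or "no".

yes

Plurality — first-place votes: B 9, D 5, E 0, A 12, C 8. Winner: A.
Instant-runoff — R1 B 9, D 5, E 0, A 12, C 8 (E out); R2 B 9, D 5, A 12, C 8 (D out); R3 B 14, A 12, C 8 (C out); R4 B 14, A 20 (A winner). Winner: A.
The two methods agree.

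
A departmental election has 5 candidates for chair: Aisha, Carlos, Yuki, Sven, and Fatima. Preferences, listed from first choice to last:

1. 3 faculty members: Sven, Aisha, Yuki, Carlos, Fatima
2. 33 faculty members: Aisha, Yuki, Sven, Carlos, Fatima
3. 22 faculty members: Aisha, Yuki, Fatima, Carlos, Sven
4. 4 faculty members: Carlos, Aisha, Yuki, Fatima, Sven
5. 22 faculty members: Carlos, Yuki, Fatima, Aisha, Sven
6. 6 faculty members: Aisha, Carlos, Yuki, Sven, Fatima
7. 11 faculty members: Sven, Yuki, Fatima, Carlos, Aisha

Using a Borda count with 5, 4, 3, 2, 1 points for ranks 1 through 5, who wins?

Aisha: 3·4 + 33·5 + 22·5 + 4·4 + 22·2 + 6·5 + 11·1 = 388
Carlos: 3·2 + 33·2 + 22·2 + 4·5 + 22·5 + 6·4 + 11·2 = 292
Yuki: 3·3 + 33·4 + 22·4 + 4·3 + 22·4 + 6·3 + 11·4 = 391
Sven: 3·5 + 33·3 + 22·1 + 4·1 + 22·1 + 6·2 + 11·5 = 229
Fatima: 3·1 + 33·1 + 22·3 + 4·2 + 22·3 + 6·1 + 11·3 = 215
Yuki has the highest Borda score (391).

Yuki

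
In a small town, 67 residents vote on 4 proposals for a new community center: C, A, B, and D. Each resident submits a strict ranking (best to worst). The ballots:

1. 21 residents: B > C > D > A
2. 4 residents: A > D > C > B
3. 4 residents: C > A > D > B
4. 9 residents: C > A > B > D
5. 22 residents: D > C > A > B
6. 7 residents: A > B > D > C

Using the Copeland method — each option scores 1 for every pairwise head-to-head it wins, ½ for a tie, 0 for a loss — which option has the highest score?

C

C: beats A, B, and D → score 3.
A: beats B; loses to C and D → score 1.
B: beats D; loses to C and A → score 1.
D: beats A; loses to C and B → score 1.
C has the best pairwise record.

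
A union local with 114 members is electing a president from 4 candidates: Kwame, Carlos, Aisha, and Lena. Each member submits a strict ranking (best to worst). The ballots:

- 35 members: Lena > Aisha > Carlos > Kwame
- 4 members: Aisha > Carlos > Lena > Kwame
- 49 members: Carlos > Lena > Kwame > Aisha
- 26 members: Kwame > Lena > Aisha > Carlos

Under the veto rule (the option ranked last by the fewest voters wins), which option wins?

Lena

Last-place votes: Kwame 39, Carlos 26, Aisha 49, Lena 0.
Lena is ranked last by the fewest voters, so Lena wins.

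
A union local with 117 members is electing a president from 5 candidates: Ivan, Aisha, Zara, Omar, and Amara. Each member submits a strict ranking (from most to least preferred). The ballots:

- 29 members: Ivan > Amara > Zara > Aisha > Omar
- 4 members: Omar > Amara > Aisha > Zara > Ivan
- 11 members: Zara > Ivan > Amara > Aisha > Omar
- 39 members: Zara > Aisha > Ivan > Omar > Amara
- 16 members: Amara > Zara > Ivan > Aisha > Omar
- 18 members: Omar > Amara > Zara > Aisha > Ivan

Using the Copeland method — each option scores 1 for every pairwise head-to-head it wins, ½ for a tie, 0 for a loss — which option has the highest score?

Ivan: beats Omar and Amara; loses to Aisha and Zara → score 2.
Aisha: beats Ivan and Omar; loses to Zara and Amara → score 2.
Zara: beats Ivan, Aisha, and Omar; loses to Amara → score 3.
Omar: beats Amara; loses to Ivan, Aisha, and Zara → score 1.
Amara: beats Aisha and Zara; loses to Ivan and Omar → score 2.
Zara has the best pairwise record.

Zara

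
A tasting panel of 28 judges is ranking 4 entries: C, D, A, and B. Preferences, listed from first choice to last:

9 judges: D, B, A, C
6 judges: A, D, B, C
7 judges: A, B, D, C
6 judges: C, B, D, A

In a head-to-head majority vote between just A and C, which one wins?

Voters preferring A to C: 22; preferring C to A: 6.
A wins the head-to-head.

A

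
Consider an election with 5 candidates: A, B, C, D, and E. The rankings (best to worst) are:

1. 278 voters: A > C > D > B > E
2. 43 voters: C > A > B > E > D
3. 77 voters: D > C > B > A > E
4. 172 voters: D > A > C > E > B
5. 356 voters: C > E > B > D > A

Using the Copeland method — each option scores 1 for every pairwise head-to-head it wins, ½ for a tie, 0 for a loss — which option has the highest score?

A: beats B and E; loses to C and D → score 2.
B: loses to A, C, D, and E → score 0.
C: beats A, B, D, and E → score 4.
D: beats A, B, and E; loses to C → score 3.
E: beats B; loses to A, C, and D → score 1.
C has the best pairwise record.

C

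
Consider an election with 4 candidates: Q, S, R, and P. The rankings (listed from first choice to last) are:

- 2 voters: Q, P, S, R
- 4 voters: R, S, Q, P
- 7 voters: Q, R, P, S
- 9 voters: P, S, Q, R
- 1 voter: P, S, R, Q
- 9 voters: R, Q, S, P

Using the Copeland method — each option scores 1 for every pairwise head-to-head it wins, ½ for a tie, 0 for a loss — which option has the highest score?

Q: beats S, R, and P → score 3.
S: loses to Q, R, and P → score 0.
R: beats S and P; loses to Q → score 2.
P: beats S; loses to Q and R → score 1.
Q has the best pairwise record.

Q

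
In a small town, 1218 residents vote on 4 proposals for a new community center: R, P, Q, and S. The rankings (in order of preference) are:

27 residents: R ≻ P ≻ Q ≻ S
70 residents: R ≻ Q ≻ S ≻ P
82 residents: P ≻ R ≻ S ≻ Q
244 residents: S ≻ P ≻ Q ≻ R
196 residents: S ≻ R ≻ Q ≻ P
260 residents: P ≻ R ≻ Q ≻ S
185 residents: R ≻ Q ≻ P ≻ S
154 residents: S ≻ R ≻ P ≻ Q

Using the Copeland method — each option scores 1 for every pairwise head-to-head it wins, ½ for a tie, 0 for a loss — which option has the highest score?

R

R: beats P, Q, and S → score 3.
P: beats Q; loses to R and S → score 1.
Q: loses to R, P, and S → score 0.
S: beats P and Q; loses to R → score 2.
R has the best pairwise record.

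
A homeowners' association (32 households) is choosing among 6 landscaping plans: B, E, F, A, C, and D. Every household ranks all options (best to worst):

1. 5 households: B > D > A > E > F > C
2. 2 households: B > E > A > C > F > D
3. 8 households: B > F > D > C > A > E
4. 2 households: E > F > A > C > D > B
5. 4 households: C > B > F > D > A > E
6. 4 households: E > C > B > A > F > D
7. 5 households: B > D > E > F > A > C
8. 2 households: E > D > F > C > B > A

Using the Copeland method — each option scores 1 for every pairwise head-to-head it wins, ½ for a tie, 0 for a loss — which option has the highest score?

B: beats E, F, A, C, and D → score 5.
E: beats F and C; loses to B, A, and D → score 2.
F: beats A, C, and D; loses to B and E → score 3.
A: beats E; loses to B, F, C, and D → score 1.
C: beats A; loses to B, E, F, and D → score 1.
D: beats E, A, and C; loses to B and F → score 3.
B has the best pairwise record.

B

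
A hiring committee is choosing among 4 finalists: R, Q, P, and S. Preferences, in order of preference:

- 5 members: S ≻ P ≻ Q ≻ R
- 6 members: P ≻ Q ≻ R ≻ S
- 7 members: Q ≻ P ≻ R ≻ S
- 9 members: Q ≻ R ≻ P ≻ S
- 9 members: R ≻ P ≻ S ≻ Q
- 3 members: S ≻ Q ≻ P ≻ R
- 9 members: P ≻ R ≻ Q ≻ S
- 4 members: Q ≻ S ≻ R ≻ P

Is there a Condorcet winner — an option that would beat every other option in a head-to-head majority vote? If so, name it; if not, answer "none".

P vs R: 30–22 for P.
P vs Q: 29–23 for P.
P vs S: 40–12 for P.
P beats every other option head-to-head.

P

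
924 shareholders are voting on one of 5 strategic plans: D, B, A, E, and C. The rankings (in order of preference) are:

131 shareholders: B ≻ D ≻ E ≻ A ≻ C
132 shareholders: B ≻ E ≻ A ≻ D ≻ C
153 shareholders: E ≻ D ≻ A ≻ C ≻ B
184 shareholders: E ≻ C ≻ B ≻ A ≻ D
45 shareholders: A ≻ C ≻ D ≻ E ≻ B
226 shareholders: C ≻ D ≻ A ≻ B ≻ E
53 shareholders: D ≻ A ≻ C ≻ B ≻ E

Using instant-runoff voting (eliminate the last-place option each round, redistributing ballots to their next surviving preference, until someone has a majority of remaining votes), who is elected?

Round 1: D 53, B 263, A 45, E 337, C 226. Eliminate A.
Round 2: D 53, B 263, E 337, C 271. Eliminate D.
Round 3: B 263, E 337, C 324. Eliminate B.
Round 4: E 600, C 324. E has a majority.

E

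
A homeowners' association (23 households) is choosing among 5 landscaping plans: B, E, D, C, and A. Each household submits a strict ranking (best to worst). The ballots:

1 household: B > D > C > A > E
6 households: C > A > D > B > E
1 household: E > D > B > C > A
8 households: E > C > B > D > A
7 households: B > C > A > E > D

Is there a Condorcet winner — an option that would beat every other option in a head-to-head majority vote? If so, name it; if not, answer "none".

C

C vs B: 14–9 for C.
C vs E: 14–9 for C.
C vs D: 21–2 for C.
C vs A: 23–0 for C.
C beats every other option head-to-head.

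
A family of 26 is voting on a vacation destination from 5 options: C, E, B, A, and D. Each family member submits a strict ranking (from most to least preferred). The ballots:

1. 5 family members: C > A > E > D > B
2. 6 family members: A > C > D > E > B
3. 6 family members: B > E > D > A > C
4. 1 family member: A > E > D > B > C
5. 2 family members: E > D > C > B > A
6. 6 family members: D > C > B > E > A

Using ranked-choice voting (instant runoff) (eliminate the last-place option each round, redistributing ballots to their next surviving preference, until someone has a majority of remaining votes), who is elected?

D

Round 1: C 5, E 2, B 6, A 7, D 6. Eliminate E.
Round 2: C 5, B 6, A 7, D 8. Eliminate C.
Round 3: B 6, A 12, D 8. Eliminate B.
Round 4: A 12, D 14. D has a majority.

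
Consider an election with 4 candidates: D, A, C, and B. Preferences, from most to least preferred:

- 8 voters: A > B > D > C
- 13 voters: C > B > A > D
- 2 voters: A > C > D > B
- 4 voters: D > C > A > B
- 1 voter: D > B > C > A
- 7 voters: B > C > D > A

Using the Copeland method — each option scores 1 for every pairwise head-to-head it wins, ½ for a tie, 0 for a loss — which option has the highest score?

C

D: loses to A, C, and B → score 0.
A: beats D; loses to C and B → score 1.
C: beats D, A, and B → score 3.
B: beats D and A; loses to C → score 2.
C has the best pairwise record.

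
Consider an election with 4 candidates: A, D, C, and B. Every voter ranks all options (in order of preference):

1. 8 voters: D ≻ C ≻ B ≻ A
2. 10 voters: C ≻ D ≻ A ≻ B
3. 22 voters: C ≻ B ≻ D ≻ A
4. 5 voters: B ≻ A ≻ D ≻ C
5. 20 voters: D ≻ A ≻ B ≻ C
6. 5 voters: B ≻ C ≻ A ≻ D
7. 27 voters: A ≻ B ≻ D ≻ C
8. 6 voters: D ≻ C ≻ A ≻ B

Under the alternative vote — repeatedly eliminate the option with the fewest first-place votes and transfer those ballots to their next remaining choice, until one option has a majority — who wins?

Round 1: A 27, D 34, C 32, B 10. Eliminate B.
Round 2: A 32, D 34, C 37. Eliminate A.
Round 3: D 66, C 37. D has a majority.

D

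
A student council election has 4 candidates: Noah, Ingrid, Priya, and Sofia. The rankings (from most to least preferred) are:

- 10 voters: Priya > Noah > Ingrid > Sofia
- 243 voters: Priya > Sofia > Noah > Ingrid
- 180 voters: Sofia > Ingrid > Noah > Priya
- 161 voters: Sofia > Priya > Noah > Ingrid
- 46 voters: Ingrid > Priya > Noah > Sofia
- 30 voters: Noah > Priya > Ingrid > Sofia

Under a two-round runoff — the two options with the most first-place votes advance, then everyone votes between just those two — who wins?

Sofia

Round 1 first-place votes: Noah 30, Ingrid 46, Priya 253, Sofia 341.
Sofia and Priya advance.
Runoff: Sofia is preferred to Priya by 341 voters; Priya by 329.
Sofia wins the runoff.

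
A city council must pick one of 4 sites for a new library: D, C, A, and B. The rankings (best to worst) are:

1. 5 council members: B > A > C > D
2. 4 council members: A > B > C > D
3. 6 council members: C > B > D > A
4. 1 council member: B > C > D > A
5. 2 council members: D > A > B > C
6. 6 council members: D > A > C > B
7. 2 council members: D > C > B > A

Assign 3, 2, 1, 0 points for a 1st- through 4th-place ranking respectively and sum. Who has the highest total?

D: 5·0 + 4·0 + 6·1 + 1·1 + 2·3 + 6·3 + 2·3 = 37
C: 5·1 + 4·1 + 6·3 + 1·2 + 2·0 + 6·1 + 2·2 = 39
A: 5·2 + 4·3 + 6·0 + 1·0 + 2·2 + 6·2 + 2·0 = 38
B: 5·3 + 4·2 + 6·2 + 1·3 + 2·1 + 6·0 + 2·1 = 42
B has the highest Borda score (42).

B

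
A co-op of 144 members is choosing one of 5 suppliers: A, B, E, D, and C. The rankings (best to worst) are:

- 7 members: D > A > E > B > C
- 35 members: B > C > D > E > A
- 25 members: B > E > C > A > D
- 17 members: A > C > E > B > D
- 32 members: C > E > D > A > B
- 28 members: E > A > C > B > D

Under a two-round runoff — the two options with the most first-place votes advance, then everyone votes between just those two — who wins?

C

Round 1 first-place votes: A 17, B 60, E 28, D 7, C 32.
B and C advance.
Runoff: B is preferred to C by 67 voters; C by 77.
C wins the runoff.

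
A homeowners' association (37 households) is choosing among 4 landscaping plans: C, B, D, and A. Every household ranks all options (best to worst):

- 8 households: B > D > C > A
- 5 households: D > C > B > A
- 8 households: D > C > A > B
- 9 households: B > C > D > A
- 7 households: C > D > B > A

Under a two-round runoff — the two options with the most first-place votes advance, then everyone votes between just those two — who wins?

D

Round 1 first-place votes: C 7, B 17, D 13, A 0.
B and D advance.
Runoff: B is preferred to D by 17 voters; D by 20.
D wins the runoff.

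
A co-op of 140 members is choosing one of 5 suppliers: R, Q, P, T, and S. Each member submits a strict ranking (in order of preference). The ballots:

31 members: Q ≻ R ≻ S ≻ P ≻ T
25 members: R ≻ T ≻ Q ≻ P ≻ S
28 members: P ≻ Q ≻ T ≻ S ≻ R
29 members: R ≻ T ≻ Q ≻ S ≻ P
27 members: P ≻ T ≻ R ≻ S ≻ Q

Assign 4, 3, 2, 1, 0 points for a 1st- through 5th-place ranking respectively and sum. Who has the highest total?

R: 31·3 + 25·4 + 28·0 + 29·4 + 27·2 = 363
Q: 31·4 + 25·2 + 28·3 + 29·2 + 27·0 = 316
P: 31·1 + 25·1 + 28·4 + 29·0 + 27·4 = 276
T: 31·0 + 25·3 + 28·2 + 29·3 + 27·3 = 299
S: 31·2 + 25·0 + 28·1 + 29·1 + 27·1 = 146
R has the highest Borda score (363).

R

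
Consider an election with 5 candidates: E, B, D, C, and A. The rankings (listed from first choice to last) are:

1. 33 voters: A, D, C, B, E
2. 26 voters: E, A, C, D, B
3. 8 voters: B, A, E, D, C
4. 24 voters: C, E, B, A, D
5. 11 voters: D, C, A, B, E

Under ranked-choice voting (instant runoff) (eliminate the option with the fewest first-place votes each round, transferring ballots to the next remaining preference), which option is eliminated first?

Round 1: E 26, B 8, D 11, C 24, A 33. Eliminate B.

B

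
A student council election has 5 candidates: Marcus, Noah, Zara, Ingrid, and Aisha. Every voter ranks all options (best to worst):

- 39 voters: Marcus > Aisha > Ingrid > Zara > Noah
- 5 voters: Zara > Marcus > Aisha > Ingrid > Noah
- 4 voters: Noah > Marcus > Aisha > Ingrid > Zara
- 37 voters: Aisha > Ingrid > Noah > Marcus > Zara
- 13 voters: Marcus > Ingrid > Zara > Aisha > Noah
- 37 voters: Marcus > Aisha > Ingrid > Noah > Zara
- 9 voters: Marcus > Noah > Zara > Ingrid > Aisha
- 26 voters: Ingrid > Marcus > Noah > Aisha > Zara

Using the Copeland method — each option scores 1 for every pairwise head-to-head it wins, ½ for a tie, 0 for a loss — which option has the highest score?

Marcus

Marcus: beats Noah, Zara, Ingrid, and Aisha → score 4.
Noah: beats Zara; loses to Marcus, Ingrid, and Aisha → score 1.
Zara: loses to Marcus, Noah, Ingrid, and Aisha → score 0.
Ingrid: beats Noah and Zara; loses to Marcus and Aisha → score 2.
Aisha: beats Noah, Zara, and Ingrid; loses to Marcus → score 3.
Marcus has the best pairwise record.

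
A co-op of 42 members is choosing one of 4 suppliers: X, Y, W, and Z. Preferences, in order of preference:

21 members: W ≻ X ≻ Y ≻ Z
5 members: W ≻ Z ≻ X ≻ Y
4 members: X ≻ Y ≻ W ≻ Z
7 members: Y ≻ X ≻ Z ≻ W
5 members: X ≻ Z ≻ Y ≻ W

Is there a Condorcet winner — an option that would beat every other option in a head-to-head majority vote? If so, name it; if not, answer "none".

W vs X: 26–16 for W.
W vs Y: 26–16 for W.
W vs Z: 30–12 for W.
W beats every other option head-to-head.

W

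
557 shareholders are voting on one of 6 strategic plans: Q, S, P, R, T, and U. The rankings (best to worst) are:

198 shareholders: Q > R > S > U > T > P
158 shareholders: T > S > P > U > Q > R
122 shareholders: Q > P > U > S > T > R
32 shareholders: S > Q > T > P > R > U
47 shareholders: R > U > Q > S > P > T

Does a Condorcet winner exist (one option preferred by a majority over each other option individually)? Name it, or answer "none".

Q vs S: 367–190 for Q.
Q vs P: 399–158 for Q.
Q vs R: 510–47 for Q.
Q vs T: 399–158 for Q.
Q vs U: 352–205 for Q.
Q beats every other option head-to-head.

Q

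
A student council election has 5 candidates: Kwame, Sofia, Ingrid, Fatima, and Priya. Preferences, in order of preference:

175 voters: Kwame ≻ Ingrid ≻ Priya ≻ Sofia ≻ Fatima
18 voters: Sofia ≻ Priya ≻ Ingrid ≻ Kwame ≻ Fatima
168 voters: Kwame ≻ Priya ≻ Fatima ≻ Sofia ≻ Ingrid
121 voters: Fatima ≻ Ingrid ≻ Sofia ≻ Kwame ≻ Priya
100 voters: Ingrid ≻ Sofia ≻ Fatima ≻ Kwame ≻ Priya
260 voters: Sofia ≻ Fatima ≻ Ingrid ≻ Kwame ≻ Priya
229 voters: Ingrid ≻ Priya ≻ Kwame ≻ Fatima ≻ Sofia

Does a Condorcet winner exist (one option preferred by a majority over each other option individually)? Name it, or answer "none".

Checking pairwise contests:
Ingrid beats Kwame 728–343.
Kwame beats Sofia 572–499.
Fatima beats Ingrid 549–522.
Kwame beats Fatima 590–481.
Kwame beats Priya 824–247.
Every option loses at least one head-to-head, so there is no Condorcet winner.

none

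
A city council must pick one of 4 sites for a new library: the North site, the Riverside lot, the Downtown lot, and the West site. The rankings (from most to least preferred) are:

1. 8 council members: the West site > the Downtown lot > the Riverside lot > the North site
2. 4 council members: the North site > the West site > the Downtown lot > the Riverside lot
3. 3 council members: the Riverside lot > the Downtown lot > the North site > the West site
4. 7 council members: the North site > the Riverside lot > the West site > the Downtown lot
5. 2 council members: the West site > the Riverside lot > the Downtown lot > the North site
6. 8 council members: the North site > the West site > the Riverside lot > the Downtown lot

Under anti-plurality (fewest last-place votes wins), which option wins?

Last-place votes: the North site 10, the Riverside lot 4, the Downtown lot 15, the West site 3.
the West site is ranked last by the fewest voters, so the West site wins.

the West site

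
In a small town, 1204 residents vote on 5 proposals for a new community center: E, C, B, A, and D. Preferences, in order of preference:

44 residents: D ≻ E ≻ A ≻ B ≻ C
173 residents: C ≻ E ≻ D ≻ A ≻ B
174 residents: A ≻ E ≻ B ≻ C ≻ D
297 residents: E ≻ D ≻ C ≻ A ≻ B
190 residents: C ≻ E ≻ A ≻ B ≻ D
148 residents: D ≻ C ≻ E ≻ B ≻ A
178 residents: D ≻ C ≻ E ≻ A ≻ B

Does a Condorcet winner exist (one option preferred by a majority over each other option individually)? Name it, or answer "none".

Checking pairwise contests:
C beats E 689–515.
D beats C 667–537.
E beats B 1204–0.
E beats A 1030–174.
E beats D 834–370.
Every option loses at least one head-to-head, so there is no Condorcet winner.

none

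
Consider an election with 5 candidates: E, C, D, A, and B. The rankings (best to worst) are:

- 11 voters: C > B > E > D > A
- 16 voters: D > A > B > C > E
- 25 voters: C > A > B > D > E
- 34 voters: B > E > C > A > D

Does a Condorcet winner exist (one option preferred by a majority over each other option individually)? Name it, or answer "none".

B

B vs E: 86–0 for B.
B vs C: 50–36 for B.
B vs D: 70–16 for B.
B vs A: 45–41 for B.
B beats every other option head-to-head.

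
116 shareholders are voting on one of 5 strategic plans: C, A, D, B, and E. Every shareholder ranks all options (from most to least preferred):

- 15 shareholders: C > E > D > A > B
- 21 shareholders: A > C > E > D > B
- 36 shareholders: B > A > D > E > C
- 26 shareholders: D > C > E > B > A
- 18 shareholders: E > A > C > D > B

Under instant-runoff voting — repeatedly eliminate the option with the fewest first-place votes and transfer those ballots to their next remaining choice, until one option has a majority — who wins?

Round 1: C 15, A 21, D 26, B 36, E 18. Eliminate C.
Round 2: A 21, D 26, B 36, E 33. Eliminate A.
Round 3: D 26, B 36, E 54. Eliminate D.
Round 4: B 36, E 80. E has a majority.

E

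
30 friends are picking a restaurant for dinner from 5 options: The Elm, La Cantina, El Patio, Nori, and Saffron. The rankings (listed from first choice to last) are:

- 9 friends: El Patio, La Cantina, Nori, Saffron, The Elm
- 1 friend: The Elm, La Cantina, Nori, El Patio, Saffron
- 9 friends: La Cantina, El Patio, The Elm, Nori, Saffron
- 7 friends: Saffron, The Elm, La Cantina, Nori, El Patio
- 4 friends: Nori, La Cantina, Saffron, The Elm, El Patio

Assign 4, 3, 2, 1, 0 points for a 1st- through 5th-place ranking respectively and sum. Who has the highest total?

The Elm: 9·0 + 1·4 + 9·2 + 7·3 + 4·1 = 47
La Cantina: 9·3 + 1·3 + 9·4 + 7·2 + 4·3 = 92
El Patio: 9·4 + 1·1 + 9·3 + 7·0 + 4·0 = 64
Nori: 9·2 + 1·2 + 9·1 + 7·1 + 4·4 = 52
Saffron: 9·1 + 1·0 + 9·0 + 7·4 + 4·2 = 45
La Cantina has the highest Borda score (92).

La Cantina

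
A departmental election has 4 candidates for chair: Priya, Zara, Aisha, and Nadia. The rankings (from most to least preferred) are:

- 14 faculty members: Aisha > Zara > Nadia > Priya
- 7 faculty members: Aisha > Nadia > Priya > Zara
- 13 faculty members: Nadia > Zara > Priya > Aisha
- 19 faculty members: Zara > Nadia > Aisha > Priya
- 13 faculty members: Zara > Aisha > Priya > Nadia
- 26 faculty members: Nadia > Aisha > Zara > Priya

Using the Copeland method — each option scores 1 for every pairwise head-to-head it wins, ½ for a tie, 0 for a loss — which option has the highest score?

Priya: loses to Zara, Aisha, and Nadia → score 0.
Zara: beats Priya; ties Nadia; loses to Aisha → score 1.5.
Aisha: beats Priya and Zara; loses to Nadia → score 2.
Nadia: beats Priya and Aisha; ties Zara → score 2.5.
Nadia has the best pairwise record.

Nadia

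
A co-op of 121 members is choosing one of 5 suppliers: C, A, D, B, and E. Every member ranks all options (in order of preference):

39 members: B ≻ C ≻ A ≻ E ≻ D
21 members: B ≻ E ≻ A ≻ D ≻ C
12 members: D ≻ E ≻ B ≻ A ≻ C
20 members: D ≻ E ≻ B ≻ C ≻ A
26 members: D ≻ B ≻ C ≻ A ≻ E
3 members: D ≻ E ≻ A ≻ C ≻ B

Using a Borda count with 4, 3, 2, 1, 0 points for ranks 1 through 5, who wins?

B

C: 39·3 + 21·0 + 12·0 + 20·1 + 26·2 + 3·1 = 192
A: 39·2 + 21·2 + 12·1 + 20·0 + 26·1 + 3·2 = 164
D: 39·0 + 21·1 + 12·4 + 20·4 + 26·4 + 3·4 = 265
B: 39·4 + 21·4 + 12·2 + 20·2 + 26·3 + 3·0 = 382
E: 39·1 + 21·3 + 12·3 + 20·3 + 26·0 + 3·3 = 207
B has the highest Borda score (382).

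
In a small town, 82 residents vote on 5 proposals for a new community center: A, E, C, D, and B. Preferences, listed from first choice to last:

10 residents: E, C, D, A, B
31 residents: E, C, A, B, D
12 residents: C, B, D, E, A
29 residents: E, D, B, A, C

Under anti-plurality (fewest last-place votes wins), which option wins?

E

Last-place votes: A 12, E 0, C 29, D 31, B 10.
E is ranked last by the fewest voters, so E wins.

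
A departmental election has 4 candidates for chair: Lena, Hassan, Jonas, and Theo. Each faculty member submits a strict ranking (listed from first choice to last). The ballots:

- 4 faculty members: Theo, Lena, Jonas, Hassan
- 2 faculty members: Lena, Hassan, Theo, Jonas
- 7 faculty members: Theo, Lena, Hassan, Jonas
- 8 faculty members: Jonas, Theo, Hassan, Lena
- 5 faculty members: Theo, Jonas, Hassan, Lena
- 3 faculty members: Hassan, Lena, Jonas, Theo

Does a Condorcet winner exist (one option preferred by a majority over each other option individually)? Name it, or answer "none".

Theo

Theo vs Lena: 24–5 for Theo.
Theo vs Hassan: 24–5 for Theo.
Theo vs Jonas: 18–11 for Theo.
Theo beats every other option head-to-head.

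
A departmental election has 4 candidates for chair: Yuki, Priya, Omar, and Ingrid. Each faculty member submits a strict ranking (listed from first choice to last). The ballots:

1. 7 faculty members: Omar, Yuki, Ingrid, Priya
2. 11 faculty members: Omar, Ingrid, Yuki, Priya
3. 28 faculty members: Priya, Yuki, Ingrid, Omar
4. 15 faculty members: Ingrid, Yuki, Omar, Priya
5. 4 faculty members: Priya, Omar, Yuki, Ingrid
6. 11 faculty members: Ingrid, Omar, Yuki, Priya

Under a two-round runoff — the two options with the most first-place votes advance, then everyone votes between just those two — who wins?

Round 1 first-place votes: Yuki 0, Priya 32, Omar 18, Ingrid 26.
Priya and Ingrid advance.
Runoff: Priya is preferred to Ingrid by 32 voters; Ingrid by 44.
Ingrid wins the runoff.

Ingrid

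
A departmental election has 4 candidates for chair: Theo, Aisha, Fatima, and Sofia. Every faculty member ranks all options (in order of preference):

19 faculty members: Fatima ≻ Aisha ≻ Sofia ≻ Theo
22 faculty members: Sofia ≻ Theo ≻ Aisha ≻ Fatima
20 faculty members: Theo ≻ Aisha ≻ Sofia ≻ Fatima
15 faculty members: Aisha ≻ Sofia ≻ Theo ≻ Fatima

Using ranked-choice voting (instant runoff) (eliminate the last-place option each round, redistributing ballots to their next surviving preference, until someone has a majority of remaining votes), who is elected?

Round 1: Theo 20, Aisha 15, Fatima 19, Sofia 22. Eliminate Aisha.
Round 2: Theo 20, Fatima 19, Sofia 37. Eliminate Fatima.
Round 3: Theo 20, Sofia 56. Sofia has a majority.

Sofia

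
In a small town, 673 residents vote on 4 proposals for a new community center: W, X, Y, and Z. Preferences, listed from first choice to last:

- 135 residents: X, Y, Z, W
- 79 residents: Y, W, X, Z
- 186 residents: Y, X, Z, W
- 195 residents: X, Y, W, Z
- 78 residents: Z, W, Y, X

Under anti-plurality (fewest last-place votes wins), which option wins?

Y

Last-place votes: W 321, X 78, Y 0, Z 274.
Y is ranked last by the fewest voters, so Y wins.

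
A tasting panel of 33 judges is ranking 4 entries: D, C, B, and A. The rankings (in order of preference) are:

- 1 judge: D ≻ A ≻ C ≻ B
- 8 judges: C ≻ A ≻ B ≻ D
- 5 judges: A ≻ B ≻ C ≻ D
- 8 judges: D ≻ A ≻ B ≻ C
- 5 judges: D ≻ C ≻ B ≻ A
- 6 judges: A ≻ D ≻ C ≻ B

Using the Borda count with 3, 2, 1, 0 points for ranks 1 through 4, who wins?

D: 1·3 + 8·0 + 5·0 + 8·3 + 5·3 + 6·2 = 54
C: 1·1 + 8·3 + 5·1 + 8·0 + 5·2 + 6·1 = 46
B: 1·0 + 8·1 + 5·2 + 8·1 + 5·1 + 6·0 = 31
A: 1·2 + 8·2 + 5·3 + 8·2 + 5·0 + 6·3 = 67
A has the highest Borda score (67).

A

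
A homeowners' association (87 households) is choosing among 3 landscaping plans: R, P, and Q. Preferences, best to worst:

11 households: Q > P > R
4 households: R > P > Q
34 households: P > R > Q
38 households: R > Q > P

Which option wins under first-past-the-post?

R

First-place votes: R 42, P 34, Q 11.
R has the most first-place votes.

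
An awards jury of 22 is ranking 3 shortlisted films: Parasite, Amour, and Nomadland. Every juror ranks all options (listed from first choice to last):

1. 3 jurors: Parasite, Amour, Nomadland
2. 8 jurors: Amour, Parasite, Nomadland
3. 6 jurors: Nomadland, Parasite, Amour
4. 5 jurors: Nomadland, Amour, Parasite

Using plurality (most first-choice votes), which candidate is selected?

Nomadland

First-place votes: Parasite 3, Amour 8, Nomadland 11.
Nomadland has the most first-place votes.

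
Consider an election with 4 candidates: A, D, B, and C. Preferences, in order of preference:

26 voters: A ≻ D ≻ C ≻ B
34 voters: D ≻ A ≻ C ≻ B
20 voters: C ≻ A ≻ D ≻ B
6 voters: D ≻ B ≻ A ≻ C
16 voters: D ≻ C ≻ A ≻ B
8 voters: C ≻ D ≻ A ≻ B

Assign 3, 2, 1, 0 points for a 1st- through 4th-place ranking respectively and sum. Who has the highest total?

D

A: 26·3 + 34·2 + 20·2 + 6·1 + 16·1 + 8·1 = 216
D: 26·2 + 34·3 + 20·1 + 6·3 + 16·3 + 8·2 = 256
B: 26·0 + 34·0 + 20·0 + 6·2 + 16·0 + 8·0 = 12
C: 26·1 + 34·1 + 20·3 + 6·0 + 16·2 + 8·3 = 176
D has the highest Borda score (256).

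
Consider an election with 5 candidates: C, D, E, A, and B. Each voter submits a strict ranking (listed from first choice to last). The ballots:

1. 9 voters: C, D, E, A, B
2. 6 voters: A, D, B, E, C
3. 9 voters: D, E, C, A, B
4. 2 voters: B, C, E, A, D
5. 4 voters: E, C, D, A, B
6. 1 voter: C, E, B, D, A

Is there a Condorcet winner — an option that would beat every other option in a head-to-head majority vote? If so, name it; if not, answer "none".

Checking pairwise contests:
E beats C 19–12.
C beats D 16–15.
D beats E 24–7.
C beats A 25–6.
C beats B 23–8.
Every option loses at least one head-to-head, so there is no Condorcet winner.

none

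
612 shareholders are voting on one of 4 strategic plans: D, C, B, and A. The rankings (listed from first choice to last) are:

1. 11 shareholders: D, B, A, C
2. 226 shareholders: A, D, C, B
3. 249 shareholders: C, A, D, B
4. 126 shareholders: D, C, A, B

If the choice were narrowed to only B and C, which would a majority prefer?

C

Voters preferring B to C: 11; preferring C to B: 601.
C wins the head-to-head.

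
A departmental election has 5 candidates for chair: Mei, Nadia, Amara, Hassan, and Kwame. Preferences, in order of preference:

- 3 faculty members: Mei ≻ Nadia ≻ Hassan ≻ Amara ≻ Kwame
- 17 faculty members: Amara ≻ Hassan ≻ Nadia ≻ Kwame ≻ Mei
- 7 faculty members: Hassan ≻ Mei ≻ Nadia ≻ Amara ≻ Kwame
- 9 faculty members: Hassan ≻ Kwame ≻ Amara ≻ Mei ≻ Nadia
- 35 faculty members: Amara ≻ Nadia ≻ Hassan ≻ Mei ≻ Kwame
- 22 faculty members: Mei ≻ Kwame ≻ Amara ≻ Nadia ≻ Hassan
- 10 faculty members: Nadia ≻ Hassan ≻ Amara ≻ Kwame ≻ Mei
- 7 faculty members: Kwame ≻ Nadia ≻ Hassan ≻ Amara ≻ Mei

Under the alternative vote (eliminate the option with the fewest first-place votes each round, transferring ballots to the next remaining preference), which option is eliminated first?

Round 1: Mei 25, Nadia 10, Amara 52, Hassan 16, Kwame 7. Eliminate Kwame.

Kwame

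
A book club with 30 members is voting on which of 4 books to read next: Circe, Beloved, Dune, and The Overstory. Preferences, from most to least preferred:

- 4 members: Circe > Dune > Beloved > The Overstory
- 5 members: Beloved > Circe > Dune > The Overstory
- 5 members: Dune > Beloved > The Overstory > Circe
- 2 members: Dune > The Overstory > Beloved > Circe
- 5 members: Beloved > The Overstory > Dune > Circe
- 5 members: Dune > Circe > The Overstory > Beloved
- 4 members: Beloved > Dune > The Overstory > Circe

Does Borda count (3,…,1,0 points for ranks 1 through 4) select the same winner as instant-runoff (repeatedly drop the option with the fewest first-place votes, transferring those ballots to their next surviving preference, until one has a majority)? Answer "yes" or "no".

Borda — scores: Circe 32, Beloved 58, Dune 62, The Overstory 28. Winner: Dune.
Instant-runoff — R1 Circe 4, Beloved 14, Dune 12, The Overstory 0 (The Overstory out); R2 Circe 4, Beloved 14, Dune 12 (Circe out); R3 Beloved 14, Dune 16 (Dune winner). Winner: Dune.
The two methods agree.

yes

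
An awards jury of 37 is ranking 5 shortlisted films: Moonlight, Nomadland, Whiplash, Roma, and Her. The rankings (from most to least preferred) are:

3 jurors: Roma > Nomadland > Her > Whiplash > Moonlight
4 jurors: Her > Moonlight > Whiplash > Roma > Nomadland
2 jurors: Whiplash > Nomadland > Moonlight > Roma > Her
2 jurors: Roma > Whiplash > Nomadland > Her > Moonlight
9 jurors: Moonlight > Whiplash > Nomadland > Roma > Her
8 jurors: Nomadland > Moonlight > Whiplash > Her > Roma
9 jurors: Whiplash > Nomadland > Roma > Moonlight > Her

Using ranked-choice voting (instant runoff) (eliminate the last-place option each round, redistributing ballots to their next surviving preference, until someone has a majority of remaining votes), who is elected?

Round 1: Moonlight 9, Nomadland 8, Whiplash 11, Roma 5, Her 4. Eliminate Her.
Round 2: Moonlight 13, Nomadland 8, Whiplash 11, Roma 5. Eliminate Roma.
Round 3: Moonlight 13, Nomadland 11, Whiplash 13. Eliminate Nomadland.
Round 4: Moonlight 21, Whiplash 16. Moonlight has a majority.

Moonlight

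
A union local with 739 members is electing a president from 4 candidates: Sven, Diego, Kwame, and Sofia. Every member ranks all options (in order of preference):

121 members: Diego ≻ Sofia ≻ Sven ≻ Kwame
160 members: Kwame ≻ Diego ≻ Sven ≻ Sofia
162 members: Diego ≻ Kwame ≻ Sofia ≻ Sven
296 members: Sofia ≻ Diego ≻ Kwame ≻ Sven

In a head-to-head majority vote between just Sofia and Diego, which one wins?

Diego

Voters preferring Sofia to Diego: 296; preferring Diego to Sofia: 443.
Diego wins the head-to-head.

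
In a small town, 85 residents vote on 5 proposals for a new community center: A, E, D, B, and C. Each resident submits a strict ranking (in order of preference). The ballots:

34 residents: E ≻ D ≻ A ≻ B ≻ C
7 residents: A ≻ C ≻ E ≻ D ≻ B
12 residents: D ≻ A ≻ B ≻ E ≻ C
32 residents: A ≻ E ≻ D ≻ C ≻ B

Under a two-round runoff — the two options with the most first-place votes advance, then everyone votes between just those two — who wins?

Round 1 first-place votes: A 39, E 34, D 12, B 0, C 0.
A and E advance.
Runoff: A is preferred to E by 51 voters; E by 34.
A wins the runoff.

A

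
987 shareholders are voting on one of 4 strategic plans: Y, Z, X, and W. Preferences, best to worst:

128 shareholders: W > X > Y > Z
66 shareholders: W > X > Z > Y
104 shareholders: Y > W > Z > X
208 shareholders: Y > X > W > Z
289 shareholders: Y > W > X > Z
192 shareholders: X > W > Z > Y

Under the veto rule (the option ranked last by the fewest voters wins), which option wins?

Last-place votes: Y 258, Z 625, X 104, W 0.
W is ranked last by the fewest voters, so W wins.

W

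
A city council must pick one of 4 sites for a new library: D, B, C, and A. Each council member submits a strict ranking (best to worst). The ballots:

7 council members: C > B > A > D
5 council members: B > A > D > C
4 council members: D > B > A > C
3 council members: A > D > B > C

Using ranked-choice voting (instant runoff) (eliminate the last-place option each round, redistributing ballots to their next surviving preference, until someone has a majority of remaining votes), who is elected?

Round 1: D 4, B 5, C 7, A 3. Eliminate A.
Round 2: D 7, B 5, C 7. Eliminate B.
Round 3: D 12, C 7. D has a majority.

D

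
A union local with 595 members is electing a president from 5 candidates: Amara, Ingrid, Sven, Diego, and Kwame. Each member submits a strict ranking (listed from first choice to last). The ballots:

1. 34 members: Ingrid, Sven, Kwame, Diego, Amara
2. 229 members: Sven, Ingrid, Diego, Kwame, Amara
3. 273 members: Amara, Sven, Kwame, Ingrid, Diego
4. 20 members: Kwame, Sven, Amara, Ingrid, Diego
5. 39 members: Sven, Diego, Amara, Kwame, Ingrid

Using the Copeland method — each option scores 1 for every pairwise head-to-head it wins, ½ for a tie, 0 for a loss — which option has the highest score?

Amara: beats Ingrid and Kwame; loses to Sven and Diego → score 2.
Ingrid: beats Diego; loses to Amara, Sven, and Kwame → score 1.
Sven: beats Amara, Ingrid, Diego, and Kwame → score 4.
Diego: beats Amara; loses to Ingrid, Sven, and Kwame → score 1.
Kwame: beats Ingrid and Diego; loses to Amara and Sven → score 2.
Sven has the best pairwise record.

Sven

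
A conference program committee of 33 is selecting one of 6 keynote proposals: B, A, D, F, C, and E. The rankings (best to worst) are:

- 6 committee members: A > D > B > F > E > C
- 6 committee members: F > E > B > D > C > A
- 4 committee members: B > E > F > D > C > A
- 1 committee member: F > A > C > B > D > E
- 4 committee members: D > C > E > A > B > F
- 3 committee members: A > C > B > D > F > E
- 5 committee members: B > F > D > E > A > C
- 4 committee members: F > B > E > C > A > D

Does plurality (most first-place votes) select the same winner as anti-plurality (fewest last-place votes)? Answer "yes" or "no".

Plurality — first-place votes: B 9, A 9, D 4, F 11, C 0, E 0. Winner: F.
Anti-plurality — last-place votes: B 0, A 10, D 4, F 4, C 11, E 4. Winner: B.
The two methods disagree.

no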